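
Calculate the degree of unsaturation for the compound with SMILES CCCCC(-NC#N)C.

2

Molecular formula from the SMILES: C7H14N2.
DoU = (2C + 2 + N − H − X)/2 = (2·7 + 2 + 2 − 14 − 0)/2 = 4/2 = 2.
(Structurally: 0 ring(s) + 2 π bond(s) = 2.)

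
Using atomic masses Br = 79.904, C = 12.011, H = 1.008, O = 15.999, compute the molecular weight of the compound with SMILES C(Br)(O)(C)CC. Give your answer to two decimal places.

Molecular formula: C4H9BrO.
M = 1×79.904 + 4×12.011 + 9×1.008 + 1×15.999 = 153.02 g/mol.

153.02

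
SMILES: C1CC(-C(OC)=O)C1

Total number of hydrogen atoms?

10

Hydrogens are implicit in SMILES; fill each atom to its normal valence:
  3 × C: 2 H each → 6
  2 × O: no H
  1 × C: 3 H
  1 × C: 1 H
  1 × C: no H
  Total hydrogens = 10.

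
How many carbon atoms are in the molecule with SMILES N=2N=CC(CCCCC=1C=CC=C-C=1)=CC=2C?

The symbol for carbon appears 15 times in the SMILES.

15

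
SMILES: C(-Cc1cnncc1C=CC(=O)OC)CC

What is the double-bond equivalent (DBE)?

6

Molecular formula from the SMILES: C12H16N2O2.
DoU = (2C + 2 + N − H − X)/2 = (2·12 + 2 + 2 − 16 − 0)/2 = 12/2 = 6.
(Structurally: 1 ring(s) + 5 π bond(s) = 6.)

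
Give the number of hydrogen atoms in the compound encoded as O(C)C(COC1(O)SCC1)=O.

10

Hydrogens are implicit in SMILES; fill each atom to its normal valence:
  3 × C: 2 H each → 6
  3 × O: no H
  2 × C: no H
  1 × C: 3 H
  1 × O: 1 H
  1 × S: no H
  Total hydrogens = 10.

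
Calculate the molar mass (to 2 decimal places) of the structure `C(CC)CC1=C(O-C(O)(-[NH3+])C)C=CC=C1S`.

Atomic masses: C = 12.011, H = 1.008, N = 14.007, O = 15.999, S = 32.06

242.36

Molecular formula: C12H20NO2S+.
M = 12×12.011 + 20×1.008 + 1×14.007 + 2×15.999 + 1×32.06 = 242.36 g/mol.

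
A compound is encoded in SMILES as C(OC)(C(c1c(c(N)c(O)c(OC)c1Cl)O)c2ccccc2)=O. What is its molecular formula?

Heavy atoms from the SMILES: 16 C, 1 Cl, 1 N, 5 O.
Implicit hydrogens by atom environment:
  7 × C (aromatic): no H
  5 × C (aromatic): 1 H each → 5
  3 × O: no H
  2 × C: 3 H each → 6
  2 × O: 1 H each → 2
  1 × C: 1 H
  1 × C: no H
  1 × Cl: no H
  1 × N: 2 H
  Total hydrogens = 16.
Molecular formula: C16H16ClNO5

C16H16ClNO5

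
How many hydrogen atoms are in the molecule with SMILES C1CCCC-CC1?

14

Hydrogens are implicit in SMILES; fill each atom to its normal valence:
  7 × C: 2 H each → 14
  Total hydrogens = 14.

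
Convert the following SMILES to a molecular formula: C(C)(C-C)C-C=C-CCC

C10H20

Heavy atoms from the SMILES: 10 C.
Implicit hydrogens by atom environment:
  4 × C: 2 H each → 8
  3 × C: 3 H each → 9
  3 × C: 1 H each → 3
  Total hydrogens = 20.
Molecular formula: C10H20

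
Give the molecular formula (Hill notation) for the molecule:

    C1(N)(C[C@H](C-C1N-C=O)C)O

C7H14N2O2

Heavy atoms from the SMILES: 7 C, 2 N, 2 O.
Implicit hydrogens by atom environment:
  3 × C: 1 H each → 3
  2 × C: 2 H each → 4
  1 × C: 3 H
  1 × C: no H
  1 × N: 2 H
  1 × N: 1 H
  1 × O: 1 H
  1 × O: no H
  Total hydrogens = 14.
Molecular formula: C7H14N2O2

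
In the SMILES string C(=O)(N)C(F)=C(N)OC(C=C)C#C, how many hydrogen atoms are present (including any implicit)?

9

Hydrogens are implicit in SMILES; fill each atom to its normal valence:
  4 × C: no H
  3 × C: 1 H each → 3
  2 × N: 2 H each → 4
  2 × O: no H
  1 × C: 2 H
  1 × F: no H
  Total hydrogens = 9.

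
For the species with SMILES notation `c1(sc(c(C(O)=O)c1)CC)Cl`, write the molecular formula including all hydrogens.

C7H7ClO2S

Heavy atoms from the SMILES: 7 C, 1 Cl, 2 O, 1 S.
Implicit hydrogens by atom environment:
  3 × C (aromatic): no H
  1 × C: 3 H
  1 × C: 2 H
  1 × C (aromatic): 1 H
  1 × C: no H
  1 × Cl: no H
  1 × O: 1 H
  1 × O: no H
  1 × S (aromatic): no H
  Total hydrogens = 7.
Molecular formula: C7H7ClO2S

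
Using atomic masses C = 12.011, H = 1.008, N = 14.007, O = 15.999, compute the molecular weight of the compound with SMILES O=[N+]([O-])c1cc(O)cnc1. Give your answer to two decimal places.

Molecular formula: C5H4N2O3.
M = 5×12.011 + 4×1.008 + 2×14.007 + 3×15.999 = 140.10 g/mol.

140.10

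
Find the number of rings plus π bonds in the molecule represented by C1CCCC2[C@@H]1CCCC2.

2

Molecular formula from the SMILES: C10H18.
DoU = (2C + 2 + N − H − X)/2 = (2·10 + 2 + 0 − 18 − 0)/2 = 4/2 = 2.
(Structurally: 2 ring(s) + 0 π bond(s) = 2.)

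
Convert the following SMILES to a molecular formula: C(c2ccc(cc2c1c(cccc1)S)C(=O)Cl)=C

Heavy atoms from the SMILES: 15 C, 1 Cl, 1 O, 1 S.
Implicit hydrogens by atom environment:
  7 × C (aromatic): 1 H each → 7
  5 × C (aromatic): no H
  1 × C: 2 H
  1 × C: 1 H
  1 × C: no H
  1 × Cl: no H
  1 × O: no H
  1 × S: 1 H
  Total hydrogens = 11.
Molecular formula: C15H11ClOS

C15H11ClOS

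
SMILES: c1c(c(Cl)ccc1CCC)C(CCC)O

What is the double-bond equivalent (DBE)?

4

Molecular formula from the SMILES: C13H19ClO.
DoU = (2C + 2 + N − H − X)/2 = (2·13 + 2 + 0 − 19 − 1)/2 = 8/2 = 4.
(Structurally: 1 ring(s) + 3 π bond(s) = 4.)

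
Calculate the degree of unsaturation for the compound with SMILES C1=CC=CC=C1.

4

Molecular formula from the SMILES: C6H6.
DoU = (2C + 2 + N − H − X)/2 = (2·6 + 2 + 0 − 6 − 0)/2 = 8/2 = 4.
(Structurally: 1 ring(s) + 3 π bond(s) = 4.)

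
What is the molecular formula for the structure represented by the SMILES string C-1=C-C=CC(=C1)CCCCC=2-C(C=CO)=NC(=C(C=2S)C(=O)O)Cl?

C18H18ClNO3S

Heavy atoms from the SMILES: 18 C, 1 Cl, 1 N, 3 O, 1 S.
Implicit hydrogens by atom environment:
  6 × C (aromatic): no H
  5 × C (aromatic): 1 H each → 5
  4 × C: 2 H each → 8
  2 × C: 1 H each → 2
  2 × O: 1 H each → 2
  1 × C: no H
  1 × Cl: no H
  1 × N (aromatic): no H
  1 × O: no H
  1 × S: 1 H
  Total hydrogens = 18.
Molecular formula: C18H18ClNO3S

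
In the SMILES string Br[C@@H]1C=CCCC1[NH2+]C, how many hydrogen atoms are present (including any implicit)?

13

Hydrogens are implicit in SMILES; fill each atom to its normal valence:
  4 × C: 1 H each → 4
  2 × C: 2 H each → 4
  1 × Br: no H
  1 × C: 3 H
  1 × N (charge +1): 2 H
  Total hydrogens = 13.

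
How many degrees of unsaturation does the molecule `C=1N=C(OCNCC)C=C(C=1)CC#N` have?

6

Molecular formula from the SMILES: C10H13N3O.
DoU = (2C + 2 + N − H − X)/2 = (2·10 + 2 + 3 − 13 − 0)/2 = 12/2 = 6.
(Structurally: 1 ring(s) + 5 π bond(s) = 6.)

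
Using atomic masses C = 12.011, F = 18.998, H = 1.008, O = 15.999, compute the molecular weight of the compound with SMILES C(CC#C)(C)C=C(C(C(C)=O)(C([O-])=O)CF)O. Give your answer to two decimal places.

Molecular formula: C12H14FO4-.
M = 12×12.011 + 1×18.998 + 14×1.008 + 4×15.999 = 241.24 g/mol.

241.24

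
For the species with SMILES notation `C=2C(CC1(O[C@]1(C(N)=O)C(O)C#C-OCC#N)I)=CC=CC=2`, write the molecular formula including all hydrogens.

C15H13IN2O4

Heavy atoms from the SMILES: 15 C, 1 I, 2 N, 4 O.
Implicit hydrogens by atom environment:
  6 × C: no H
  5 × C (aromatic): 1 H each → 5
  3 × O: no H
  2 × C: 2 H each → 4
  1 × C: 1 H
  1 × C (aromatic): no H
  1 × I: no H
  1 × N: 2 H
  1 × N: no H
  1 × O: 1 H
  Total hydrogens = 13.
Molecular formula: C15H13IN2O4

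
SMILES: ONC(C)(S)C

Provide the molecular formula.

Heavy atoms from the SMILES: 3 C, 1 N, 1 O, 1 S.
Implicit hydrogens by atom environment:
  2 × C: 3 H each → 6
  1 × C: no H
  1 × N: 1 H
  1 × O: 1 H
  1 × S: 1 H
  Total hydrogens = 9.
Molecular formula: C3H9NOS

C3H9NOS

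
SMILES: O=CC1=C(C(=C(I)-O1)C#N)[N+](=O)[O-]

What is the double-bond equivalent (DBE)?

7

Molecular formula from the SMILES: C6HIN2O4.
DoU = (2C + 2 + N − H − X)/2 = (2·6 + 2 + 2 − 1 − 1)/2 = 14/2 = 7.
(Structurally: 1 ring(s) + 6 π bond(s) = 7.)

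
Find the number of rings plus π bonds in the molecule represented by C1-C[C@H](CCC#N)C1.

Molecular formula from the SMILES: C7H11N.
DoU = (2C + 2 + N − H − X)/2 = (2·7 + 2 + 1 − 11 − 0)/2 = 6/2 = 3.
(Structurally: 1 ring(s) + 2 π bond(s) = 3.)

3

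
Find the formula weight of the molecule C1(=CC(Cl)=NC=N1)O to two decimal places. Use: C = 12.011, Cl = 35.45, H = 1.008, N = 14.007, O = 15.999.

130.53

Molecular formula: C4H3ClN2O.
M = 4×12.011 + 1×35.45 + 3×1.008 + 2×14.007 + 1×15.999 = 130.53 g/mol.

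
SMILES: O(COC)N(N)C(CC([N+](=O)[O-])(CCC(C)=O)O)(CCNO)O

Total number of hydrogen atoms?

Hydrogens are implicit in SMILES; fill each atom to its normal valence:
  6 × C: 2 H each → 12
  4 × O: no H
  3 × C: no H
  3 × O: 1 H each → 3
  2 × C: 3 H each → 6
  1 × N: 2 H
  1 × N: 1 H
  1 × N (charge +1): no H
  1 × N: no H
  1 × O (charge -1): no H
  Total hydrogens = 24.

24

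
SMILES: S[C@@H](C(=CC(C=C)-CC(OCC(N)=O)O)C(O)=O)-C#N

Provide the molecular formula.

Heavy atoms from the SMILES: 12 C, 2 N, 5 O, 1 S.
Implicit hydrogens by atom environment:
  5 × C: 1 H each → 5
  4 × C: no H
  3 × C: 2 H each → 6
  3 × O: no H
  2 × O: 1 H each → 2
  1 × N: 2 H
  1 × N: no H
  1 × S: 1 H
  Total hydrogens = 16.
Molecular formula: C12H16N2O5S

C12H16N2O5S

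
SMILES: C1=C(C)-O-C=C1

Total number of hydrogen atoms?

Hydrogens are implicit in SMILES; fill each atom to its normal valence:
  3 × C (aromatic): 1 H each → 3
  1 × C: 3 H
  1 × C (aromatic): no H
  1 × O (aromatic): no H
  Total hydrogens = 6.

6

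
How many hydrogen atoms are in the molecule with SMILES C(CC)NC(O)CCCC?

Hydrogens are implicit in SMILES; fill each atom to its normal valence:
  5 × C: 2 H each → 10
  2 × C: 3 H each → 6
  1 × C: 1 H
  1 × N: 1 H
  1 × O: 1 H
  Total hydrogens = 19.

19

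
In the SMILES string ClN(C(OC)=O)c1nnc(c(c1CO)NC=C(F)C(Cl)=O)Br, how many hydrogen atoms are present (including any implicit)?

8

Hydrogens are implicit in SMILES; fill each atom to its normal valence:
  4 × C (aromatic): no H
  3 × C: no H
  3 × O: no H
  2 × Cl: no H
  2 × N (aromatic): no H
  1 × Br: no H
  1 × C: 3 H
  1 × C: 2 H
  1 × C: 1 H
  1 × F: no H
  1 × N: 1 H
  1 × N: no H
  1 × O: 1 H
  Total hydrogens = 8.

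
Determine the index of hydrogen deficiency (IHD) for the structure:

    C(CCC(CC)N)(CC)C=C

Molecular formula from the SMILES: C10H21N.
DoU = (2C + 2 + N − H − X)/2 = (2·10 + 2 + 1 − 21 − 0)/2 = 2/2 = 1.
(Structurally: 0 ring(s) + 1 π bond(s) = 1.)

1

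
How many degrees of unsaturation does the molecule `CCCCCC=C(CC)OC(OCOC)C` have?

1

Molecular formula from the SMILES: C13H26O3.
DoU = (2C + 2 + N − H − X)/2 = (2·13 + 2 + 0 − 26 − 0)/2 = 2/2 = 1.
(Structurally: 0 ring(s) + 1 π bond(s) = 1.)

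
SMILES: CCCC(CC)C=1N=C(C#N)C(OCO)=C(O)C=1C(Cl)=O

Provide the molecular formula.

C14H17ClN2O4

Heavy atoms from the SMILES: 14 C, 1 Cl, 2 N, 4 O.
Implicit hydrogens by atom environment:
  5 × C (aromatic): no H
  4 × C: 2 H each → 8
  2 × C: 3 H each → 6
  2 × C: no H
  2 × O: 1 H each → 2
  2 × O: no H
  1 × C: 1 H
  1 × Cl: no H
  1 × N (aromatic): no H
  1 × N: no H
  Total hydrogens = 17.
Molecular formula: C14H17ClN2O4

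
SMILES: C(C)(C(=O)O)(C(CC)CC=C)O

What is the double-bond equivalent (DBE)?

2

Molecular formula from the SMILES: C9H16O3.
DoU = (2C + 2 + N − H − X)/2 = (2·9 + 2 + 0 − 16 − 0)/2 = 4/2 = 2.
(Structurally: 0 ring(s) + 2 π bond(s) = 2.)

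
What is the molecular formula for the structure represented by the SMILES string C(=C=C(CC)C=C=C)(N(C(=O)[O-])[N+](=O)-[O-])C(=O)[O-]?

Heavy atoms from the SMILES: 10 C, 2 N, 6 O.
Implicit hydrogens by atom environment:
  6 × C: no H
  3 × O: no H
  3 × O (charge -1): no H
  2 × C: 2 H each → 4
  1 × C: 3 H
  1 × C: 1 H
  1 × N: no H
  1 × N (charge +1): no H
  Total hydrogens = 8.
Net charge -2.
Molecular formula: [C10H8N2O6]2-

[C10H8N2O6]2-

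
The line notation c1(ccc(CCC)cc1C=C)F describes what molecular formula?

Heavy atoms from the SMILES: 11 C, 1 F.
Implicit hydrogens by atom environment:
  3 × C: 2 H each → 6
  3 × C (aromatic): 1 H each → 3
  3 × C (aromatic): no H
  1 × C: 3 H
  1 × C: 1 H
  1 × F: no H
  Total hydrogens = 13.
Molecular formula: C11H13F

C11H13F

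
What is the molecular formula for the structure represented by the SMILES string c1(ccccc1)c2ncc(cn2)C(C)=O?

Heavy atoms from the SMILES: 12 C, 2 N, 1 O.
Implicit hydrogens by atom environment:
  7 × C (aromatic): 1 H each → 7
  3 × C (aromatic): no H
  2 × N (aromatic): no H
  1 × C: 3 H
  1 × C: no H
  1 × O: no H
  Total hydrogens = 10.
Molecular formula: C12H10N2O

C12H10N2O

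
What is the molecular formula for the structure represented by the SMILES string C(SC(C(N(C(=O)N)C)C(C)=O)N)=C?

Heavy atoms from the SMILES: 8 C, 3 N, 2 O, 1 S.
Implicit hydrogens by atom environment:
  3 × C: 1 H each → 3
  2 × C: 3 H each → 6
  2 × C: no H
  2 × N: 2 H each → 4
  2 × O: no H
  1 × C: 2 H
  1 × N: no H
  1 × S: no H
  Total hydrogens = 15.
Molecular formula: C8H15N3O2S

C8H15N3O2S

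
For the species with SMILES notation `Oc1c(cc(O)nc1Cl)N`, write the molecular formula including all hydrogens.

C5H5ClN2O2

Heavy atoms from the SMILES: 5 C, 1 Cl, 2 N, 2 O.
Implicit hydrogens by atom environment:
  4 × C (aromatic): no H
  2 × O: 1 H each → 2
  1 × C (aromatic): 1 H
  1 × Cl: no H
  1 × N: 2 H
  1 × N (aromatic): no H
  Total hydrogens = 5.
Molecular formula: C5H5ClN2O2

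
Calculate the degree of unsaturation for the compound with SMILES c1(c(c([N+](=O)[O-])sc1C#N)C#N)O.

Molecular formula from the SMILES: C6HN3O3S.
DoU = (2C + 2 + N − H − X)/2 = (2·6 + 2 + 3 − 1 − 0)/2 = 16/2 = 8.
(Structurally: 1 ring(s) + 7 π bond(s) = 8.)

8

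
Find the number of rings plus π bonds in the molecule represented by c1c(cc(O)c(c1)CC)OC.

4

Molecular formula from the SMILES: C9H12O2.
DoU = (2C + 2 + N − H − X)/2 = (2·9 + 2 + 0 − 12 − 0)/2 = 8/2 = 4.
(Structurally: 1 ring(s) + 3 π bond(s) = 4.)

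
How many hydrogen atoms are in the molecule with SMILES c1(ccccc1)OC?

8

Hydrogens are implicit in SMILES; fill each atom to its normal valence:
  5 × C (aromatic): 1 H each → 5
  1 × C: 3 H
  1 × C (aromatic): no H
  1 × O: no H
  Total hydrogens = 8.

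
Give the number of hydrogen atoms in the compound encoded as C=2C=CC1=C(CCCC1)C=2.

12

Hydrogens are implicit in SMILES; fill each atom to its normal valence:
  4 × C: 2 H each → 8
  4 × C (aromatic): 1 H each → 4
  2 × C (aromatic): no H
  Total hydrogens = 12.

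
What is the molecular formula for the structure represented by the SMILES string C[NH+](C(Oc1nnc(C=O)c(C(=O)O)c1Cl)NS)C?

C9H12ClN4O4S+

Heavy atoms from the SMILES: 9 C, 1 Cl, 4 N, 4 O, 1 S.
Implicit hydrogens by atom environment:
  4 × C (aromatic): no H
  3 × O: no H
  2 × C: 3 H each → 6
  2 × C: 1 H each → 2
  2 × N (aromatic): no H
  1 × C: no H
  1 × Cl: no H
  1 × N: 1 H
  1 × N (charge +1): 1 H
  1 × O: 1 H
  1 × S: 1 H
  Total hydrogens = 12.
Net charge +1.
Molecular formula: C9H12ClN4O4S+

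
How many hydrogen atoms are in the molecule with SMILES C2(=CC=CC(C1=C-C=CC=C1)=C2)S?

Hydrogens are implicit in SMILES; fill each atom to its normal valence:
  9 × C (aromatic): 1 H each → 9
  3 × C (aromatic): no H
  1 × S: 1 H
  Total hydrogens = 10.

10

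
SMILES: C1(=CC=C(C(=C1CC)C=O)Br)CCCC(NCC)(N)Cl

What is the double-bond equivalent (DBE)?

5

Molecular formula from the SMILES: C15H22BrClN2O.
DoU = (2C + 2 + N − H − X)/2 = (2·15 + 2 + 2 − 22 − 2)/2 = 10/2 = 5.
(Structurally: 1 ring(s) + 4 π bond(s) = 5.)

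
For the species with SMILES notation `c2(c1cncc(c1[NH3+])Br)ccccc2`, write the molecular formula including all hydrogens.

Heavy atoms from the SMILES: 1 Br, 11 C, 2 N.
Implicit hydrogens by atom environment:
  7 × C (aromatic): 1 H each → 7
  4 × C (aromatic): no H
  1 × Br: no H
  1 × N (charge +1): 3 H
  1 × N (aromatic): no H
  Total hydrogens = 10.
Net charge +1.
Molecular formula: C11H10BrN2+

C11H10BrN2+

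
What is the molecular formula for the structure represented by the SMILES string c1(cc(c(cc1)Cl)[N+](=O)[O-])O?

Heavy atoms from the SMILES: 6 C, 1 Cl, 1 N, 3 O.
Implicit hydrogens by atom environment:
  3 × C (aromatic): 1 H each → 3
  3 × C (aromatic): no H
  1 × Cl: no H
  1 × N (charge +1): no H
  1 × O: 1 H
  1 × O: no H
  1 × O (charge -1): no H
  Total hydrogens = 4.
Molecular formula: C6H4ClNO3

C6H4ClNO3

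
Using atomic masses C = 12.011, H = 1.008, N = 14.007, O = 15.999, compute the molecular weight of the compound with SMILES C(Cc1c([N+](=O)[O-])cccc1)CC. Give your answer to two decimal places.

179.22

Molecular formula: C10H13NO2.
M = 10×12.011 + 13×1.008 + 1×14.007 + 2×15.999 = 179.22 g/mol.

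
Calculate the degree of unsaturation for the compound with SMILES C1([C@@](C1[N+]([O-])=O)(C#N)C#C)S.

Molecular formula from the SMILES: C6H4N2O2S.
DoU = (2C + 2 + N − H − X)/2 = (2·6 + 2 + 2 − 4 − 0)/2 = 12/2 = 6.
(Structurally: 1 ring(s) + 5 π bond(s) = 6.)

6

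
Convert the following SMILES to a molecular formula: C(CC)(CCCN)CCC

Heavy atoms from the SMILES: 9 C, 1 N.
Implicit hydrogens by atom environment:
  6 × C: 2 H each → 12
  2 × C: 3 H each → 6
  1 × C: 1 H
  1 × N: 2 H
  Total hydrogens = 21.
Molecular formula: C9H21N

C9H21N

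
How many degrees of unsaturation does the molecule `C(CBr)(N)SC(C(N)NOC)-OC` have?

0

Molecular formula from the SMILES: C6H16BrN3O2S.
DoU = (2C + 2 + N − H − X)/2 = (2·6 + 2 + 3 − 16 − 1)/2 = 0/2 = 0.
(Structurally: 0 ring(s) + 0 π bond(s) = 0.)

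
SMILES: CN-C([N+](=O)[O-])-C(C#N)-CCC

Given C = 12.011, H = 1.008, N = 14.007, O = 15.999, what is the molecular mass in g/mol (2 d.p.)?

Molecular formula: C7H13N3O2.
M = 7×12.011 + 13×1.008 + 3×14.007 + 2×15.999 = 171.20 g/mol.

171.20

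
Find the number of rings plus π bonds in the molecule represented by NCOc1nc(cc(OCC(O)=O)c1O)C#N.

Molecular formula from the SMILES: C9H9N3O5.
DoU = (2C + 2 + N − H − X)/2 = (2·9 + 2 + 3 − 9 − 0)/2 = 14/2 = 7.
(Structurally: 1 ring(s) + 6 π bond(s) = 7.)

7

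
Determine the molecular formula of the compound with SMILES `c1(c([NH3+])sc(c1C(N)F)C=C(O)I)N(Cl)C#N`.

C8H8ClFIN4OS+

Heavy atoms from the SMILES: 8 C, 1 Cl, 1 F, 1 I, 4 N, 1 O, 1 S.
Implicit hydrogens by atom environment:
  4 × C (aromatic): no H
  2 × C: 1 H each → 2
  2 × C: no H
  2 × N: no H
  1 × Cl: no H
  1 × F: no H
  1 × I: no H
  1 × N (charge +1): 3 H
  1 × N: 2 H
  1 × O: 1 H
  1 × S (aromatic): no H
  Total hydrogens = 8.
Net charge +1.
Molecular formula: C8H8ClFIN4OS+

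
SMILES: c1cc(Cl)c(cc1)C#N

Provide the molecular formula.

C7H4ClN

Heavy atoms from the SMILES: 7 C, 1 Cl, 1 N.
Implicit hydrogens by atom environment:
  4 × C (aromatic): 1 H each → 4
  2 × C (aromatic): no H
  1 × C: no H
  1 × Cl: no H
  1 × N: no H
  Total hydrogens = 4.
Molecular formula: C7H4ClN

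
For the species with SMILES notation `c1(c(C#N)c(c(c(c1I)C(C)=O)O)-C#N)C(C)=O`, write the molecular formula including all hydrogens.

Heavy atoms from the SMILES: 12 C, 1 I, 2 N, 3 O.
Implicit hydrogens by atom environment:
  6 × C (aromatic): no H
  4 × C: no H
  2 × C: 3 H each → 6
  2 × N: no H
  2 × O: no H
  1 × I: no H
  1 × O: 1 H
  Total hydrogens = 7.
Molecular formula: C12H7IN2O3

C12H7IN2O3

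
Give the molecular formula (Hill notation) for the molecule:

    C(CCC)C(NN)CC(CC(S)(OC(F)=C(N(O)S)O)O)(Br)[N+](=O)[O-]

Heavy atoms from the SMILES: 1 Br, 11 C, 1 F, 4 N, 6 O, 2 S.
Implicit hydrogens by atom environment:
  5 × C: 2 H each → 10
  4 × C: no H
  3 × O: 1 H each → 3
  2 × O: no H
  2 × S: 1 H each → 2
  1 × Br: no H
  1 × C: 3 H
  1 × C: 1 H
  1 × F: no H
  1 × N: 2 H
  1 × N: 1 H
  1 × N: no H
  1 × N (charge +1): no H
  1 × O (charge -1): no H
  Total hydrogens = 22.
Molecular formula: C11H22BrFN4O6S2

C11H22BrFN4O6S2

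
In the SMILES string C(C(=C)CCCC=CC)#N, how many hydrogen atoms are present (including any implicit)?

Hydrogens are implicit in SMILES; fill each atom to its normal valence:
  4 × C: 2 H each → 8
  2 × C: 1 H each → 2
  2 × C: no H
  1 × C: 3 H
  1 × N: no H
  Total hydrogens = 13.

13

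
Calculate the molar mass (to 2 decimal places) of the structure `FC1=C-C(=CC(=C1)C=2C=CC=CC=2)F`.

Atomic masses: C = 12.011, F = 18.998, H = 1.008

190.19

Molecular formula: C12H8F2.
M = 12×12.011 + 2×18.998 + 8×1.008 = 190.19 g/mol.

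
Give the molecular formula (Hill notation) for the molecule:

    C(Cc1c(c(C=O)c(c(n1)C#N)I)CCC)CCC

Heavy atoms from the SMILES: 15 C, 1 I, 2 N, 1 O.
Implicit hydrogens by atom environment:
  6 × C: 2 H each → 12
  5 × C (aromatic): no H
  2 × C: 3 H each → 6
  1 × C: 1 H
  1 × C: no H
  1 × I: no H
  1 × N (aromatic): no H
  1 × N: no H
  1 × O: no H
  Total hydrogens = 19.
Molecular formula: C15H19IN2O

C15H19IN2O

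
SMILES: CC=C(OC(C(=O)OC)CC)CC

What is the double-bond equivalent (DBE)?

2

Molecular formula from the SMILES: C10H18O3.
DoU = (2C + 2 + N − H − X)/2 = (2·10 + 2 + 0 − 18 − 0)/2 = 4/2 = 2.
(Structurally: 0 ring(s) + 2 π bond(s) = 2.)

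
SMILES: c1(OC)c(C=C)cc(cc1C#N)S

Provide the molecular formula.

C10H9NOS

Heavy atoms from the SMILES: 10 C, 1 N, 1 O, 1 S.
Implicit hydrogens by atom environment:
  4 × C (aromatic): no H
  2 × C (aromatic): 1 H each → 2
  1 × C: 3 H
  1 × C: 2 H
  1 × C: 1 H
  1 × C: no H
  1 × N: no H
  1 × O: no H
  1 × S: 1 H
  Total hydrogens = 9.
Molecular formula: C10H9NOS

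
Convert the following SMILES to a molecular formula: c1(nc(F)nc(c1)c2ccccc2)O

Heavy atoms from the SMILES: 10 C, 1 F, 2 N, 1 O.
Implicit hydrogens by atom environment:
  6 × C (aromatic): 1 H each → 6
  4 × C (aromatic): no H
  2 × N (aromatic): no H
  1 × F: no H
  1 × O: 1 H
  Total hydrogens = 7.
Molecular formula: C10H7FN2O

C10H7FN2O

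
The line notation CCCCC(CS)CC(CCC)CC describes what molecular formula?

C13H28S

Heavy atoms from the SMILES: 13 C, 1 S.
Implicit hydrogens by atom environment:
  8 × C: 2 H each → 16
  3 × C: 3 H each → 9
  2 × C: 1 H each → 2
  1 × S: 1 H
  Total hydrogens = 28.
Molecular formula: C13H28S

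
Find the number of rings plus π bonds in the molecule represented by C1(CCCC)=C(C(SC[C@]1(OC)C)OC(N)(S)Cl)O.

2

Molecular formula from the SMILES: C12H22ClNO3S2.
DoU = (2C + 2 + N − H − X)/2 = (2·12 + 2 + 1 − 22 − 1)/2 = 4/2 = 2.
(Structurally: 1 ring(s) + 1 π bond(s) = 2.)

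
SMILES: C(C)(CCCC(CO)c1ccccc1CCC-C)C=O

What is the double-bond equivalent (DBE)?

Molecular formula from the SMILES: C18H28O2.
DoU = (2C + 2 + N − H − X)/2 = (2·18 + 2 + 0 − 28 − 0)/2 = 10/2 = 5.
(Structurally: 1 ring(s) + 4 π bond(s) = 5.)

5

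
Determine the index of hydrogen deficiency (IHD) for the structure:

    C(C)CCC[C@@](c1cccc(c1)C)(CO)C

Molecular formula from the SMILES: C15H24O.
DoU = (2C + 2 + N − H − X)/2 = (2·15 + 2 + 0 − 24 − 0)/2 = 8/2 = 4.
(Structurally: 1 ring(s) + 3 π bond(s) = 4.)

4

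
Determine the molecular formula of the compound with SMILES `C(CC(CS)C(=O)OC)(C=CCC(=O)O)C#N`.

C11H15NO4S

Heavy atoms from the SMILES: 11 C, 1 N, 4 O, 1 S.
Implicit hydrogens by atom environment:
  4 × C: 1 H each → 4
  3 × C: 2 H each → 6
  3 × C: no H
  3 × O: no H
  1 × C: 3 H
  1 × N: no H
  1 × O: 1 H
  1 × S: 1 H
  Total hydrogens = 15.
Molecular formula: C11H15NO4S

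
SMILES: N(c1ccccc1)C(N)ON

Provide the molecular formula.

C7H11N3O

Heavy atoms from the SMILES: 7 C, 3 N, 1 O.
Implicit hydrogens by atom environment:
  5 × C (aromatic): 1 H each → 5
  2 × N: 2 H each → 4
  1 × C: 1 H
  1 × C (aromatic): no H
  1 × N: 1 H
  1 × O: no H
  Total hydrogens = 11.
Molecular formula: C7H11N3O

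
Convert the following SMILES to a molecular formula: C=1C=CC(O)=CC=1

C6H6O

Heavy atoms from the SMILES: 6 C, 1 O.
Implicit hydrogens by atom environment:
  5 × C (aromatic): 1 H each → 5
  1 × C (aromatic): no H
  1 × O: 1 H
  Total hydrogens = 6.
Molecular formula: C6H6O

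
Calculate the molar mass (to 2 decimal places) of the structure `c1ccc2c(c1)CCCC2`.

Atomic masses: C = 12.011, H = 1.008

132.21

Molecular formula: C10H12.
M = 10×12.011 + 12×1.008 = 132.21 g/mol.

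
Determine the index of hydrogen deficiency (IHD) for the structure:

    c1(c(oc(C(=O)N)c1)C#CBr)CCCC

Molecular formula from the SMILES: C11H12BrNO2.
DoU = (2C + 2 + N − H − X)/2 = (2·11 + 2 + 1 − 12 − 1)/2 = 12/2 = 6.
(Structurally: 1 ring(s) + 5 π bond(s) = 6.)

6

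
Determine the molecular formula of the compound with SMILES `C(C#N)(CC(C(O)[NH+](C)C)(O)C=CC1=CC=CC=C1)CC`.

Heavy atoms from the SMILES: 17 C, 2 N, 2 O.
Implicit hydrogens by atom environment:
  5 × C (aromatic): 1 H each → 5
  4 × C: 1 H each → 4
  3 × C: 3 H each → 9
  2 × C: 2 H each → 4
  2 × C: no H
  2 × O: 1 H each → 2
  1 × C (aromatic): no H
  1 × N (charge +1): 1 H
  1 × N: no H
  Total hydrogens = 25.
Net charge +1.
Molecular formula: C17H25N2O2+

C17H25N2O2+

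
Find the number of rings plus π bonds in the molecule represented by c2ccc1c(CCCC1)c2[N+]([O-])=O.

6

Molecular formula from the SMILES: C10H11NO2.
DoU = (2C + 2 + N − H − X)/2 = (2·10 + 2 + 1 − 11 − 0)/2 = 12/2 = 6.
(Structurally: 2 ring(s) + 4 π bond(s) = 6.)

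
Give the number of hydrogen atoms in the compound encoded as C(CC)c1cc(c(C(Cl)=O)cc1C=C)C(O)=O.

13

Hydrogens are implicit in SMILES; fill each atom to its normal valence:
  4 × C (aromatic): no H
  3 × C: 2 H each → 6
  2 × C (aromatic): 1 H each → 2
  2 × C: no H
  2 × O: no H
  1 × C: 3 H
  1 × C: 1 H
  1 × Cl: no H
  1 × O: 1 H
  Total hydrogens = 13.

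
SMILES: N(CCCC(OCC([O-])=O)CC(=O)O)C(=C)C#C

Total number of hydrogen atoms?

Hydrogens are implicit in SMILES; fill each atom to its normal valence:
  6 × C: 2 H each → 12
  4 × C: no H
  3 × O: no H
  2 × C: 1 H each → 2
  1 × N: 1 H
  1 × O: 1 H
  1 × O (charge -1): no H
  Total hydrogens = 16.

16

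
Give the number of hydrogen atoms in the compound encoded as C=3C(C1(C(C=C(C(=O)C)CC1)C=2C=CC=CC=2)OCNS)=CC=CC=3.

Hydrogens are implicit in SMILES; fill each atom to its normal valence:
  10 × C (aromatic): 1 H each → 10
  3 × C: 2 H each → 6
  3 × C: no H
  2 × C: 1 H each → 2
  2 × C (aromatic): no H
  2 × O: no H
  1 × C: 3 H
  1 × N: 1 H
  1 × S: 1 H
  Total hydrogens = 23.

23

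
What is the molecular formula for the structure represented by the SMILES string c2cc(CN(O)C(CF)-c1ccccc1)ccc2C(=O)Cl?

C16H15ClFNO2

Heavy atoms from the SMILES: 16 C, 1 Cl, 1 F, 1 N, 2 O.
Implicit hydrogens by atom environment:
  9 × C (aromatic): 1 H each → 9
  3 × C (aromatic): no H
  2 × C: 2 H each → 4
  1 × C: 1 H
  1 × C: no H
  1 × Cl: no H
  1 × F: no H
  1 × N: no H
  1 × O: 1 H
  1 × O: no H
  Total hydrogens = 15.
Molecular formula: C16H15ClFNO2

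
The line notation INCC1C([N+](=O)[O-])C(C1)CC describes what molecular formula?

C7H13IN2O2

Heavy atoms from the SMILES: 7 C, 1 I, 2 N, 2 O.
Implicit hydrogens by atom environment:
  3 × C: 2 H each → 6
  3 × C: 1 H each → 3
  1 × C: 3 H
  1 × I: no H
  1 × N: 1 H
  1 × N (charge +1): no H
  1 × O: no H
  1 × O (charge -1): no H
  Total hydrogens = 13.
Molecular formula: C7H13IN2O2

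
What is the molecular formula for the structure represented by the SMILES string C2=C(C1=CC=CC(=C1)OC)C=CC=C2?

Heavy atoms from the SMILES: 13 C, 1 O.
Implicit hydrogens by atom environment:
  9 × C (aromatic): 1 H each → 9
  3 × C (aromatic): no H
  1 × C: 3 H
  1 × O: no H
  Total hydrogens = 12.
Molecular formula: C13H12O

C13H12O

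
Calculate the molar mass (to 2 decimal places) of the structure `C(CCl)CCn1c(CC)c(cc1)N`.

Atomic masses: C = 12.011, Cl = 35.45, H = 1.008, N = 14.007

Molecular formula: C10H17ClN2.
M = 10×12.011 + 1×35.45 + 17×1.008 + 2×14.007 = 200.71 g/mol.

200.71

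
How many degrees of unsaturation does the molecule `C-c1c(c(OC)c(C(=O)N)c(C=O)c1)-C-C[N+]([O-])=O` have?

Molecular formula from the SMILES: C12H14N2O5.
DoU = (2C + 2 + N − H − X)/2 = (2·12 + 2 + 2 − 14 − 0)/2 = 14/2 = 7.
(Structurally: 1 ring(s) + 6 π bond(s) = 7.)

7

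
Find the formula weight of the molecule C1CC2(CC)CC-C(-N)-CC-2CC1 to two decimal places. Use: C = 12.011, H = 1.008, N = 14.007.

181.32

Molecular formula: C12H23N.
M = 12×12.011 + 23×1.008 + 1×14.007 = 181.32 g/mol.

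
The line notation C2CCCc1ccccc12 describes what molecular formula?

Heavy atoms from the SMILES: 10 C.
Implicit hydrogens by atom environment:
  4 × C: 2 H each → 8
  4 × C (aromatic): 1 H each → 4
  2 × C (aromatic): no H
  Total hydrogens = 12.
Molecular formula: C10H12

C10H12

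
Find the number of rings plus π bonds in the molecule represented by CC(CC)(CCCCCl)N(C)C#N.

Molecular formula from the SMILES: C10H19ClN2.
DoU = (2C + 2 + N − H − X)/2 = (2·10 + 2 + 2 − 19 − 1)/2 = 4/2 = 2.
(Structurally: 0 ring(s) + 2 π bond(s) = 2.)

2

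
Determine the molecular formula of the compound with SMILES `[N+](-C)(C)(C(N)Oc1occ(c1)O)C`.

C8H15N2O3+

Heavy atoms from the SMILES: 8 C, 2 N, 3 O.
Implicit hydrogens by atom environment:
  3 × C: 3 H each → 9
  2 × C (aromatic): 1 H each → 2
  2 × C (aromatic): no H
  1 × C: 1 H
  1 × N: 2 H
  1 × N (charge +1): no H
  1 × O: 1 H
  1 × O (aromatic): no H
  1 × O: no H
  Total hydrogens = 15.
Net charge +1.
Molecular formula: C8H15N2O3+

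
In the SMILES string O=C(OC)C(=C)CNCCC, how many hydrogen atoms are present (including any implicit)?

Hydrogens are implicit in SMILES; fill each atom to its normal valence:
  4 × C: 2 H each → 8
  2 × C: 3 H each → 6
  2 × C: no H
  2 × O: no H
  1 × N: 1 H
  Total hydrogens = 15.

15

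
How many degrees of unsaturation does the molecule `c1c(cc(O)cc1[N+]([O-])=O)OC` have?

Molecular formula from the SMILES: C7H7NO4.
DoU = (2C + 2 + N − H − X)/2 = (2·7 + 2 + 1 − 7 − 0)/2 = 10/2 = 5.
(Structurally: 1 ring(s) + 4 π bond(s) = 5.)

5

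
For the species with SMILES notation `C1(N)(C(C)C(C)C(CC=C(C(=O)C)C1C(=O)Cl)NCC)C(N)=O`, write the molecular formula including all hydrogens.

C16H26ClN3O3

Heavy atoms from the SMILES: 16 C, 1 Cl, 3 N, 3 O.
Implicit hydrogens by atom environment:
  5 × C: 1 H each → 5
  5 × C: no H
  4 × C: 3 H each → 12
  3 × O: no H
  2 × C: 2 H each → 4
  2 × N: 2 H each → 4
  1 × Cl: no H
  1 × N: 1 H
  Total hydrogens = 26.
Molecular formula: C16H26ClN3O3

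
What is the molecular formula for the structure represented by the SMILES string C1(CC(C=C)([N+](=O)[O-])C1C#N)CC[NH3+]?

Heavy atoms from the SMILES: 9 C, 3 N, 2 O.
Implicit hydrogens by atom environment:
  4 × C: 2 H each → 8
  3 × C: 1 H each → 3
  2 × C: no H
  1 × N (charge +1): 3 H
  1 × N (charge +1): no H
  1 × N: no H
  1 × O: no H
  1 × O (charge -1): no H
  Total hydrogens = 14.
Net charge +1.
Molecular formula: C9H14N3O2+

C9H14N3O2+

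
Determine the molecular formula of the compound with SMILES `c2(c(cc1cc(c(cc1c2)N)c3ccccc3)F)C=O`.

C17H12FNO

Heavy atoms from the SMILES: 17 C, 1 F, 1 N, 1 O.
Implicit hydrogens by atom environment:
  9 × C (aromatic): 1 H each → 9
  7 × C (aromatic): no H
  1 × C: 1 H
  1 × F: no H
  1 × N: 2 H
  1 × O: no H
  Total hydrogens = 12.
Molecular formula: C17H12FNO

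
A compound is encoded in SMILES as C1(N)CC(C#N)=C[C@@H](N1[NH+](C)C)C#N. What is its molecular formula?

Heavy atoms from the SMILES: 9 C, 5 N.
Implicit hydrogens by atom environment:
  3 × C: 1 H each → 3
  3 × C: no H
  3 × N: no H
  2 × C: 3 H each → 6
  1 × C: 2 H
  1 × N: 2 H
  1 × N (charge +1): 1 H
  Total hydrogens = 14.
Net charge +1.
Molecular formula: C9H14N5+

C9H14N5+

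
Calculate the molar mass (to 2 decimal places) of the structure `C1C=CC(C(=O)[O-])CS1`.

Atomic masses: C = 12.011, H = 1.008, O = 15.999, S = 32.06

Molecular formula: C6H7O2S-.
M = 6×12.011 + 7×1.008 + 2×15.999 + 1×32.06 = 143.18 g/mol.

143.18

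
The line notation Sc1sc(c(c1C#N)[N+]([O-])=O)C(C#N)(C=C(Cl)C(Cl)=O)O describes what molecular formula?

C10H3Cl2N3O4S2

Heavy atoms from the SMILES: 10 C, 2 Cl, 3 N, 4 O, 2 S.
Implicit hydrogens by atom environment:
  5 × C: no H
  4 × C (aromatic): no H
  2 × Cl: no H
  2 × N: no H
  2 × O: no H
  1 × C: 1 H
  1 × N (charge +1): no H
  1 × O: 1 H
  1 × O (charge -1): no H
  1 × S: 1 H
  1 × S (aromatic): no H
  Total hydrogens = 3.
Molecular formula: C10H3Cl2N3O4S2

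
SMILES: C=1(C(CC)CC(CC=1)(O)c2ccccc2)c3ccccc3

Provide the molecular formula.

Heavy atoms from the SMILES: 20 C, 1 O.
Implicit hydrogens by atom environment:
  10 × C (aromatic): 1 H each → 10
  3 × C: 2 H each → 6
  2 × C: 1 H each → 2
  2 × C: no H
  2 × C (aromatic): no H
  1 × C: 3 H
  1 × O: 1 H
  Total hydrogens = 22.
Molecular formula: C20H22O

C20H22O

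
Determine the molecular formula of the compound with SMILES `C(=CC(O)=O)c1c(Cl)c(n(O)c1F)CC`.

Heavy atoms from the SMILES: 9 C, 1 Cl, 1 F, 1 N, 3 O.
Implicit hydrogens by atom environment:
  4 × C (aromatic): no H
  2 × C: 1 H each → 2
  2 × O: 1 H each → 2
  1 × C: 3 H
  1 × C: 2 H
  1 × C: no H
  1 × Cl: no H
  1 × F: no H
  1 × N (aromatic): no H
  1 × O: no H
  Total hydrogens = 9.
Molecular formula: C9H9ClFNO3

C9H9ClFNO3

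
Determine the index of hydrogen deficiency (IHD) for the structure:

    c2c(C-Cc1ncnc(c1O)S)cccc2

8

Molecular formula from the SMILES: C12H12N2OS.
DoU = (2C + 2 + N − H − X)/2 = (2·12 + 2 + 2 − 12 − 0)/2 = 16/2 = 8.
(Structurally: 2 ring(s) + 6 π bond(s) = 8.)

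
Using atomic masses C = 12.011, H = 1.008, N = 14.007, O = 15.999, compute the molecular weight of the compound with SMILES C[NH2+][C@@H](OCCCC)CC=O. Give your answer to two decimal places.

Molecular formula: C8H18NO2+.
M = 8×12.011 + 18×1.008 + 1×14.007 + 2×15.999 = 160.24 g/mol.

160.24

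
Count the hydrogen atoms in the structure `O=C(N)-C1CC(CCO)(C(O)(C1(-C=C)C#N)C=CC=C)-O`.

Hydrogens are implicit in SMILES; fill each atom to its normal valence:
  5 × C: 2 H each → 10
  5 × C: 1 H each → 5
  5 × C: no H
  3 × O: 1 H each → 3
  1 × N: 2 H
  1 × N: no H
  1 × O: no H
  Total hydrogens = 20.

20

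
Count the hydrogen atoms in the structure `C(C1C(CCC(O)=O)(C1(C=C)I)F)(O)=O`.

Hydrogens are implicit in SMILES; fill each atom to its normal valence:
  4 × C: no H
  3 × C: 2 H each → 6
  2 × C: 1 H each → 2
  2 × O: 1 H each → 2
  2 × O: no H
  1 × F: no H
  1 × I: no H
  Total hydrogens = 10.

10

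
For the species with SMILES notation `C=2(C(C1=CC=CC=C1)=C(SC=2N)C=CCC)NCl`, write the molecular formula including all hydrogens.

Heavy atoms from the SMILES: 14 C, 1 Cl, 2 N, 1 S.
Implicit hydrogens by atom environment:
  5 × C (aromatic): 1 H each → 5
  5 × C (aromatic): no H
  2 × C: 1 H each → 2
  1 × C: 3 H
  1 × C: 2 H
  1 × Cl: no H
  1 × N: 2 H
  1 × N: 1 H
  1 × S (aromatic): no H
  Total hydrogens = 15.
Molecular formula: C14H15ClN2S

C14H15ClN2S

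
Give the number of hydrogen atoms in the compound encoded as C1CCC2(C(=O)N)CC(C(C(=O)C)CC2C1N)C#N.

Hydrogens are implicit in SMILES; fill each atom to its normal valence:
  5 × C: 2 H each → 10
  4 × C: 1 H each → 4
  4 × C: no H
  2 × N: 2 H each → 4
  2 × O: no H
  1 × C: 3 H
  1 × N: no H
  Total hydrogens = 21.

21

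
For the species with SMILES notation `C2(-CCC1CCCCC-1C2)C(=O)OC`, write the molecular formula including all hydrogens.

Heavy atoms from the SMILES: 12 C, 2 O.
Implicit hydrogens by atom environment:
  7 × C: 2 H each → 14
  3 × C: 1 H each → 3
  2 × O: no H
  1 × C: 3 H
  1 × C: no H
  Total hydrogens = 20.
Molecular formula: C12H20O2

C12H20O2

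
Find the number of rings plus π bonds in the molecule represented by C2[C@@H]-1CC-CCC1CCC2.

2

Molecular formula from the SMILES: C10H18.
DoU = (2C + 2 + N − H − X)/2 = (2·10 + 2 + 0 − 18 − 0)/2 = 4/2 = 2.
(Structurally: 2 ring(s) + 0 π bond(s) = 2.)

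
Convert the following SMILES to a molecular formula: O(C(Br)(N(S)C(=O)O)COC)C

C5H10BrNO4S

Heavy atoms from the SMILES: 1 Br, 5 C, 1 N, 4 O, 1 S.
Implicit hydrogens by atom environment:
  3 × O: no H
  2 × C: 3 H each → 6
  2 × C: no H
  1 × Br: no H
  1 × C: 2 H
  1 × N: no H
  1 × O: 1 H
  1 × S: 1 H
  Total hydrogens = 10.
Molecular formula: C5H10BrNO4S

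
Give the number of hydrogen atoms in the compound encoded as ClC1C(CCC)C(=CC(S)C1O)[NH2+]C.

Hydrogens are implicit in SMILES; fill each atom to its normal valence:
  5 × C: 1 H each → 5
  2 × C: 3 H each → 6
  2 × C: 2 H each → 4
  1 × C: no H
  1 × Cl: no H
  1 × N (charge +1): 2 H
  1 × O: 1 H
  1 × S: 1 H
  Total hydrogens = 19.

19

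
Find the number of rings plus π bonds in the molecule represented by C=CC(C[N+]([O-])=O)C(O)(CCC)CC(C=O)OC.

Molecular formula from the SMILES: C12H21NO5.
DoU = (2C + 2 + N − H − X)/2 = (2·12 + 2 + 1 − 21 − 0)/2 = 6/2 = 3.
(Structurally: 0 ring(s) + 3 π bond(s) = 3.)

3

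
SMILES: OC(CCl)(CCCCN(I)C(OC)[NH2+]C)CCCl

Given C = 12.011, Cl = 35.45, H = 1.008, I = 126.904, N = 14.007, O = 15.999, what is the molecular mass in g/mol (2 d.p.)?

Molecular formula: C11H24Cl2IN2O2+.
M = 11×12.011 + 2×35.45 + 24×1.008 + 1×126.904 + 2×14.007 + 2×15.999 = 414.13 g/mol.

414.13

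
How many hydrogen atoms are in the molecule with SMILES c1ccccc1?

Hydrogens are implicit in SMILES; fill each atom to its normal valence:
  6 × C (aromatic): 1 H each → 6
  Total hydrogens = 6.

6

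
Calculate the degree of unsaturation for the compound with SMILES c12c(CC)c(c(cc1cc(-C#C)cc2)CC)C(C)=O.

10

Molecular formula from the SMILES: C18H18O.
DoU = (2C + 2 + N − H − X)/2 = (2·18 + 2 + 0 − 18 − 0)/2 = 20/2 = 10.
(Structurally: 2 ring(s) + 8 π bond(s) = 10.)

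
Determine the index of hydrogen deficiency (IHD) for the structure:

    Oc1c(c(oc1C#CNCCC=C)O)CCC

6

Molecular formula from the SMILES: C13H17NO3.
DoU = (2C + 2 + N − H − X)/2 = (2·13 + 2 + 1 − 17 − 0)/2 = 12/2 = 6.
(Structurally: 1 ring(s) + 5 π bond(s) = 6.)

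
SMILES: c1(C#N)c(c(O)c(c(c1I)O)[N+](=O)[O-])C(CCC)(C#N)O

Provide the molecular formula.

C12H10IN3O5

Heavy atoms from the SMILES: 12 C, 1 I, 3 N, 5 O.
Implicit hydrogens by atom environment:
  6 × C (aromatic): no H
  3 × C: no H
  3 × O: 1 H each → 3
  2 × C: 2 H each → 4
  2 × N: no H
  1 × C: 3 H
  1 × I: no H
  1 × N (charge +1): no H
  1 × O: no H
  1 × O (charge -1): no H
  Total hydrogens = 10.
Molecular formula: C12H10IN3O5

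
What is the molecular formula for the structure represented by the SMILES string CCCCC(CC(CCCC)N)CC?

Heavy atoms from the SMILES: 13 C, 1 N.
Implicit hydrogens by atom environment:
  8 × C: 2 H each → 16
  3 × C: 3 H each → 9
  2 × C: 1 H each → 2
  1 × N: 2 H
  Total hydrogens = 29.
Molecular formula: C13H29N

C13H29N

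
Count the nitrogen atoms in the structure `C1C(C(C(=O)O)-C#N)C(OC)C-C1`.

1

The symbol for nitrogen appears 1 time in the SMILES.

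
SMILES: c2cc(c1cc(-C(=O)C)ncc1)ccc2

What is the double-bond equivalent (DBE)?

Molecular formula from the SMILES: C13H11NO.
DoU = (2C + 2 + N − H − X)/2 = (2·13 + 2 + 1 − 11 − 0)/2 = 18/2 = 9.
(Structurally: 2 ring(s) + 7 π bond(s) = 9.)

9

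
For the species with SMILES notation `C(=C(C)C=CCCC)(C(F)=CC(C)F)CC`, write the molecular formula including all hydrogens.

Heavy atoms from the SMILES: 14 C, 2 F.
Implicit hydrogens by atom environment:
  4 × C: 3 H each → 12
  4 × C: 1 H each → 4
  3 × C: 2 H each → 6
  3 × C: no H
  2 × F: no H
  Total hydrogens = 22.
Molecular formula: C14H22F2

C14H22F2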